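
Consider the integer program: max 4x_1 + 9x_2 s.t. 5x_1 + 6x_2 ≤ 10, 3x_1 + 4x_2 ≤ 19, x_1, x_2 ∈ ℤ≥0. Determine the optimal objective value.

9

(x_1,x_2)=(0,1) is feasible, giving 9.
(x_1,x_2)=(1,0) is feasible, giving 4.
(x_1,x_2)=(0,0) is feasible, giving 0.
The best lattice point is (0,1), giving 9.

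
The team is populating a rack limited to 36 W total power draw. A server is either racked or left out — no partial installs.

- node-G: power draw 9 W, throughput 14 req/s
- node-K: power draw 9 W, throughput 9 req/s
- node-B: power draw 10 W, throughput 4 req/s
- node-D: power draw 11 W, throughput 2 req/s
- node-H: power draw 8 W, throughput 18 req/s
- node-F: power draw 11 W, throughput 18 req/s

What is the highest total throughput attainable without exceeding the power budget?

Allowing fractional choices, the relaxed optimum would be about 58.0, but servers are indivisible.
node-G + node-K + node-B + node-H: power draw 9 + 9 + 10 + 8 = 36 ≤ 36, throughput 14 + 9 + 4 + 18 = 45.
node-K + node-H + node-F: power draw 9 + 8 + 11 = 28 ≤ 36, throughput 9 + 18 + 18 = 45.
node-G + node-H + node-F: power draw 9 + 8 + 11 = 28 ≤ 36, throughput 14 + 18 + 18 = 50.
Best is node-G, node-H, and node-F with total throughput 50.

50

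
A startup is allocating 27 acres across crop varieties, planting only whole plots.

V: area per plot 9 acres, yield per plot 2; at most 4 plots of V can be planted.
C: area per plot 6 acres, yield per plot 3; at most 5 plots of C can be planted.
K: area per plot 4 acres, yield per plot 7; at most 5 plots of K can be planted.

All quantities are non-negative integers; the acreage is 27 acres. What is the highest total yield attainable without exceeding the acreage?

1×C and 5×K: area 26 ≤ 27, yield 1·3 + 5·7 = 38.
5×K: area 20 ≤ 27, yield 5·7 = 35.
Best is 38.

38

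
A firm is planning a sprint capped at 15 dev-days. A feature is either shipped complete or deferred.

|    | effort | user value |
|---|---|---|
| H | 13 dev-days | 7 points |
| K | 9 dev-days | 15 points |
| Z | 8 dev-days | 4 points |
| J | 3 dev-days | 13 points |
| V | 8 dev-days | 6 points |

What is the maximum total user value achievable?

Take K and J: effort 9 + 3 = 12 ≤ 15, user value 15 + 13 = 28.
No other feasible combination does better.

28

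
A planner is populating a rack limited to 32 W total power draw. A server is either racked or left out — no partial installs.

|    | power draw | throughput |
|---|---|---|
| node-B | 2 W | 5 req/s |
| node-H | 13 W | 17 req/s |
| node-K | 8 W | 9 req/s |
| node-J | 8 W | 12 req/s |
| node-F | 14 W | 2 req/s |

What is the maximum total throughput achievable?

43

Take node-B, node-H, node-K, and node-J: power draw 2 + 13 + 8 + 8 = 31 ≤ 32, throughput 5 + 17 + 9 + 12 = 43.
No other feasible combination does better.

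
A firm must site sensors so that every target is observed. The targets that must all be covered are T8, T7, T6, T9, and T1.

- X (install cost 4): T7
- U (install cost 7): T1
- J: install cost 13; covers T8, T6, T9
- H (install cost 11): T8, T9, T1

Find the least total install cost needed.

24

The greedy cost-per-new-target heuristic would pick H, X, and J for 28, but a cheaper cover exists.
Choose X, U, and J: together they cover T8, T7, T6, T9, T1 — every target.
Total install cost: 4 + 7 + 13 = 24.
No cover costs less than 24.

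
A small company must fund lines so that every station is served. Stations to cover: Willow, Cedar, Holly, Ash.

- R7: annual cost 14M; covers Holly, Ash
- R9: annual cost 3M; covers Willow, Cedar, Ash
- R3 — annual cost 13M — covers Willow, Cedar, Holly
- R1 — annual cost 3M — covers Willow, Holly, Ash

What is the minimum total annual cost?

6

Choose R9 and R1: together they cover Willow, Cedar, Holly, Ash — every station.
Total annual cost: 3 + 3 = 6.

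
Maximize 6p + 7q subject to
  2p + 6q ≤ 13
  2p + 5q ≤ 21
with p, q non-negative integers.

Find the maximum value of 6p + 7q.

The continuous relaxation peaks at (6.5, 0) with value 39.00; rounding to a feasible lattice point costs some objective.
(p,q)=(6,0): 2·6+6·0=12≤13, 2·6+5·0=12≤21, objective 36.
(p,q)=(5,0): 2·5+6·0=10≤13, 2·5+5·0=10≤21, objective 30.
No feasible integer point exceeds 36.

36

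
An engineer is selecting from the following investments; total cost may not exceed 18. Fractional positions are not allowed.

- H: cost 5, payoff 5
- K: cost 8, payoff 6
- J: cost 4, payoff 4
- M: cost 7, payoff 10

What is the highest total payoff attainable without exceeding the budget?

19

Take H, J, and M: cost 5 + 4 + 7 = 16 ≤ 18, payoff 5 + 4 + 10 = 19.
No other feasible combination does better.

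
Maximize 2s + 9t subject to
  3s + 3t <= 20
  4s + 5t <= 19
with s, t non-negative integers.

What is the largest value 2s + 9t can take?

29

(s,t)=(1,3): 3·1+3·3=12≤20, 4·1+5·3=19≤19, objective 29.
(s,t)=(0,3): 3·0+3·3=9≤20, 4·0+5·3=15≤19, objective 27.
(s,t)=(2,2): 3·2+3·2=12≤20, 4·2+5·2=18≤19, objective 22.
Maximum is 29 at (s,t)=(1,3).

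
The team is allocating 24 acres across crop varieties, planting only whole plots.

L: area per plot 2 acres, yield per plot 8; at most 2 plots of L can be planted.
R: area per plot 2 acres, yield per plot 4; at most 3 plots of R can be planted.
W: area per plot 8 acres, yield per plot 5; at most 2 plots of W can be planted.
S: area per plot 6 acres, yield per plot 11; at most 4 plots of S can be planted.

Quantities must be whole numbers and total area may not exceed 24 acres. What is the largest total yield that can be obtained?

Take 2×L, 1×R, and 3×S: area 24 ≤ 24, yield 2·8 + 1·4 + 3·11 = 53.
L has the best ratio (8/2) and is taken to its limit of 2; remaining capacity is filled optimally with the others.

53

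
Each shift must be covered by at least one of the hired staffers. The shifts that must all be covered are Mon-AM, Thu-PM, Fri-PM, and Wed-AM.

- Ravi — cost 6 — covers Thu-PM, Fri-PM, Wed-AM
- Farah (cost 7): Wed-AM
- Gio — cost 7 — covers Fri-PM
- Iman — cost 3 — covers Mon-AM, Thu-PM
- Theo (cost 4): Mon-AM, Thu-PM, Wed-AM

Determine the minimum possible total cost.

The greedy cost-per-new-shift heuristic would pick Theo and Ravi for 10, but a cheaper cover exists.
Choose Ravi and Iman: together they cover Mon-AM, Thu-PM, Fri-PM, Wed-AM — every shift.
Total cost: 6 + 3 = 9.
No cover costs less than 9.

9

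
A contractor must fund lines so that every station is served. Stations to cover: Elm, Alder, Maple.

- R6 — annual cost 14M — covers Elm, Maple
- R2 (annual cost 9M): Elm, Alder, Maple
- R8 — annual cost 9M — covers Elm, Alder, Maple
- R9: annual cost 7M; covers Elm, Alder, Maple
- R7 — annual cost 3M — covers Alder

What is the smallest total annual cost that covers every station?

7

R9 alone covers Elm, Alder, Maple — every station.
Total annual cost: 7.
No cover costs less than 7.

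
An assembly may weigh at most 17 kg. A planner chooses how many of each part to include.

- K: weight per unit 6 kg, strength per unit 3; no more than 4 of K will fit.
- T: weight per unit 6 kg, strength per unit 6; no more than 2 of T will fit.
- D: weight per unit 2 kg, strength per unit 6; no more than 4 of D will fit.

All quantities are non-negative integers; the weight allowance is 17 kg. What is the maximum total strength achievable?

Take 1×T and 4×D: weight 14 ≤ 17, strength 1·6 + 4·6 = 30.
D has the best ratio (6/2) and is taken to its limit of 4; remaining capacity is filled optimally with the others.

30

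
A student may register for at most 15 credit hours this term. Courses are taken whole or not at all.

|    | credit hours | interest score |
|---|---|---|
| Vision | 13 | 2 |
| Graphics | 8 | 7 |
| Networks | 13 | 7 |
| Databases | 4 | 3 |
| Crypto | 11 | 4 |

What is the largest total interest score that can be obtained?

10

This is a 0-1 knapsack instance.
Graphics: credit hours 8 ≤ 15, interest score 7.
Networks: credit hours 13 ≤ 15, interest score 7.
Graphics + Databases: credit hours 8 + 4 = 12 ≤ 15, interest score 7 + 3 = 10.
Best is Graphics and Databases with total interest score 10.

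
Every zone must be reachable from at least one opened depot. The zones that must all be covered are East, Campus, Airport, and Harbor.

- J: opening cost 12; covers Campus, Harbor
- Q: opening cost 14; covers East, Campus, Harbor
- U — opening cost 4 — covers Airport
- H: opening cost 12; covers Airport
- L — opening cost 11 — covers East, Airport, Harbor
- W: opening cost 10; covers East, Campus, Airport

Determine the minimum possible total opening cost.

18

This is a weighted set-cover instance.
The greedy cost-per-new-zone heuristic would pick W and L for 21, but a cheaper cover exists.
Choose Q and U: together they cover East, Campus, Airport, Harbor — every zone.
Total opening cost: 14 + 4 = 18.
No cover costs less than 18.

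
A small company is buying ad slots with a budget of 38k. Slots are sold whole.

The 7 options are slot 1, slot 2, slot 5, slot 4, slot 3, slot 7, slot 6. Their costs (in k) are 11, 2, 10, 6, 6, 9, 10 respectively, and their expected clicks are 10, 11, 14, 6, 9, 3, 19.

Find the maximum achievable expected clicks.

slot 2 + slot 5 + slot 3 + slot 7 + slot 6: cost 2 + 10 + 6 + 9 + 10 = 37 ≤ 38, expected clicks 11 + 14 + 9 + 3 + 19 = 56.
slot 2 + slot 5 + slot 4 + slot 3 + slot 6: cost 2 + 10 + 6 + 6 + 10 = 34 ≤ 38, expected clicks 11 + 14 + 6 + 9 + 19 = 59.
slot 1 + slot 2 + slot 4 + slot 3 + slot 6: cost 11 + 2 + 6 + 6 + 10 = 35 ≤ 38, expected clicks 10 + 11 + 6 + 9 + 19 = 55.
Best is slot 2, slot 5, slot 4, slot 3, and slot 6 with total expected clicks 59.

59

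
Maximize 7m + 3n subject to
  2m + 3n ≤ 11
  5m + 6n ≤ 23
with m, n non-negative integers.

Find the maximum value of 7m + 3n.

Relaxing integrality, the LP optimum is 32.20 at (m,n) = (4.6, 0), which is not an integer point.
(m,n)=(4,0): 2·4+3·0=8≤11, 5·4+6·0=20≤23, objective 28.
(m,n)=(3,1): 2·3+3·1=9≤11, 5·3+6·1=21≤23, objective 24.
(m,n)=(3,0): 2·3+3·0=6≤11, 5·3+6·0=15≤23, objective 21.
Maximum is 28 at (m,n)=(4,0).

28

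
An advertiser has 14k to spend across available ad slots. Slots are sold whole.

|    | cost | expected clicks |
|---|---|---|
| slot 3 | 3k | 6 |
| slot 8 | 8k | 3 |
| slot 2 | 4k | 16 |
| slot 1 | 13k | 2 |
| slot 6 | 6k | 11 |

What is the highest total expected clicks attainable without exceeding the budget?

33

This is a 0-1 knapsack instance.
Allowing fractional choices, the relaxed optimum would be about 33.4, but ad slots are indivisible.
slot 3 + slot 2 + slot 6: cost 3 + 4 + 6 = 13 ≤ 14, expected clicks 6 + 16 + 11 = 33.
slot 3 + slot 2: cost 3 + 4 = 7 ≤ 14, expected clicks 6 + 16 = 22.
slot 2 + slot 6: cost 4 + 6 = 10 ≤ 14, expected clicks 16 + 11 = 27.
Best is slot 3, slot 2, and slot 6 with total expected clicks 33.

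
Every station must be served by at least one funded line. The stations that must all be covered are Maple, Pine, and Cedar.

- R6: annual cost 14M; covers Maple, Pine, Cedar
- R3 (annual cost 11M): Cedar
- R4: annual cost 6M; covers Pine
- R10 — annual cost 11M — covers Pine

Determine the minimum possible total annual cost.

R6 alone covers Maple, Pine, Cedar — every station.
Total annual cost: 14.

14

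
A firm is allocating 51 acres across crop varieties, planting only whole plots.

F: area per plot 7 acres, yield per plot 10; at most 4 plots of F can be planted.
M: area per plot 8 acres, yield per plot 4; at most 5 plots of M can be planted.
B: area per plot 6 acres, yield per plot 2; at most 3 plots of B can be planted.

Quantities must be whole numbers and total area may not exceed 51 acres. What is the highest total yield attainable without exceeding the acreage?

F has the best ratio (10/7); taking only F gives at most 4×10 = 40 (stopped by the supply cap of 4).
Mixing does better — 4×F, 2×M, and 1×B: area 50 ≤ 51, yield 4·10 + 2·4 + 1·2 = 50.

50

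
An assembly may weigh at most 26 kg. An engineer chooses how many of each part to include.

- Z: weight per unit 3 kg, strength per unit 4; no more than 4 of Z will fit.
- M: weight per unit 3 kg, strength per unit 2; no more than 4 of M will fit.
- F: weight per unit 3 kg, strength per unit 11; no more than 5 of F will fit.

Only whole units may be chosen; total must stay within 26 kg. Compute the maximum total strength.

67

This is a bounded integer knapsack.
3×Z and 5×F: weight 24 ≤ 26, strength 3·4 + 5·11 = 67.
2×Z, 1×M, and 5×F: weight 24 ≤ 26, strength 2·4 + 1·2 + 5·11 = 65.
Best is 67.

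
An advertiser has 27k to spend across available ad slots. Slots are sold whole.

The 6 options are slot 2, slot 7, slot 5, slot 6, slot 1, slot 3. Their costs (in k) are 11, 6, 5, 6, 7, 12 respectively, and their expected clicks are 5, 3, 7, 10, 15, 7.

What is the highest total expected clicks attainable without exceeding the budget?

35

slot 6 + slot 1 + slot 3: cost 6 + 7 + 12 = 25 ≤ 27, expected clicks 10 + 15 + 7 = 32.
slot 5 + slot 6 + slot 1: cost 5 + 6 + 7 = 18 ≤ 27, expected clicks 7 + 10 + 15 = 32.
slot 7 + slot 5 + slot 6 + slot 1: cost 6 + 5 + 6 + 7 = 24 ≤ 27, expected clicks 3 + 7 + 10 + 15 = 35.
Best is slot 7, slot 5, slot 6, and slot 1 with total expected clicks 35.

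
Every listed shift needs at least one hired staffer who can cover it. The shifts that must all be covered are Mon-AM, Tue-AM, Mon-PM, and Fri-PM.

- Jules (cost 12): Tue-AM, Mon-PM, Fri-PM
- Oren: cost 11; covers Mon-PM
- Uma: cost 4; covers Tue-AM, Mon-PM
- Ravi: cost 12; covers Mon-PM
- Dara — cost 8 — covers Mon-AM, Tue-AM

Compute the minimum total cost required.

20

This is a weighted set-cover instance.
The greedy cost-per-new-shift heuristic would pick Uma, Dara, and Jules for 24, but a cheaper cover exists.
Choose Jules and Dara: together they cover Mon-AM, Tue-AM, Mon-PM, Fri-PM — every shift.
Total cost: 12 + 8 = 20.
No cover costs less than 20.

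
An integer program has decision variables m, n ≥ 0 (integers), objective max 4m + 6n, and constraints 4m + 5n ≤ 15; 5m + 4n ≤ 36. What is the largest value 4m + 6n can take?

18

(m,n)=(0,3): 4·0+5·3=15≤15, 5·0+4·3=12≤36, objective 18.
(m,n)=(1,2): 4·1+5·2=14≤15, 5·1+4·2=13≤36, objective 16.
(m,n)=(0,2): 4·0+5·2=10≤15, 5·0+4·2=8≤36, objective 12.
Maximum is 18 at (m,n)=(0,3).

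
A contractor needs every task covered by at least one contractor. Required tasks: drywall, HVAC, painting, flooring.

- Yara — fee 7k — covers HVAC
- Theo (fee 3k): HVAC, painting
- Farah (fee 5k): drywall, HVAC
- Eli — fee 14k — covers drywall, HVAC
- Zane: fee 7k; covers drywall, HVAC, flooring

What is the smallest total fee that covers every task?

Choose Theo and Zane: together they cover drywall, HVAC, painting, flooring — every task.
Total fee: 3 + 7 = 10.
No cover costs less than 10.

10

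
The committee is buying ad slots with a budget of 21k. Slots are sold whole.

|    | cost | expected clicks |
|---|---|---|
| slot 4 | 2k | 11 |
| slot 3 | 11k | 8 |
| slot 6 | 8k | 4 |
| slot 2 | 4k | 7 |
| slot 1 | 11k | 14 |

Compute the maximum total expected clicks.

slot 4 + slot 2 + slot 1: cost 2 + 4 + 11 = 17 ≤ 21, expected clicks 11 + 7 + 14 = 32.
slot 4 + slot 3 + slot 2: cost 2 + 11 + 4 = 17 ≤ 21, expected clicks 11 + 8 + 7 = 26.
slot 4 + slot 6 + slot 1: cost 2 + 8 + 11 = 21 ≤ 21, expected clicks 11 + 4 + 14 = 29.
Best is slot 4, slot 2, and slot 1 with total expected clicks 32.

32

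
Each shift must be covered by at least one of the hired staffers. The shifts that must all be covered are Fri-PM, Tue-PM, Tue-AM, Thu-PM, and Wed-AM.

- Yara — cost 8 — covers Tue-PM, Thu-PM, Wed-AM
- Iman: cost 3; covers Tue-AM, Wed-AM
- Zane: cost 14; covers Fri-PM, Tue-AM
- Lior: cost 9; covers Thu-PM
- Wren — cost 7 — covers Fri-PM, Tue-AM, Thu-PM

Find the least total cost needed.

15

The greedy cost-per-new-shift heuristic would pick Iman, Wren, and Yara for 18, but a cheaper cover exists.
Choose Yara and Wren: together they cover Fri-PM, Tue-PM, Tue-AM, Thu-PM, Wed-AM — every shift.
Total cost: 8 + 7 = 15.
No cover costs less than 15.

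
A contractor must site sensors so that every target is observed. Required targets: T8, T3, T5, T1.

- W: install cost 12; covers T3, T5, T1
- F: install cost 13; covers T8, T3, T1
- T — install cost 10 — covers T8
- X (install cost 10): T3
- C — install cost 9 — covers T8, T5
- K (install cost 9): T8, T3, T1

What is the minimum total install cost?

This is an integer covering problem.
Choose C and K: together they cover T8, T3, T5, T1 — every target.
Total install cost: 9 + 9 = 18.
No cover costs less than 18.

18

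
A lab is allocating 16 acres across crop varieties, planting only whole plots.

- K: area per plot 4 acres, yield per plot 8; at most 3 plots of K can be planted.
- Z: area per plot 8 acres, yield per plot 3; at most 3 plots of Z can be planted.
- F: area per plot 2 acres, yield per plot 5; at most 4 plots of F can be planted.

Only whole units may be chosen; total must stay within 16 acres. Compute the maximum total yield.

F has the best ratio (5/2); taking only F gives at most 4×5 = 20 (stopped by the supply cap of 4).
Mixing does better — 2×K and 4×F: area 16 ≤ 16, yield 2·8 + 4·5 = 36.

36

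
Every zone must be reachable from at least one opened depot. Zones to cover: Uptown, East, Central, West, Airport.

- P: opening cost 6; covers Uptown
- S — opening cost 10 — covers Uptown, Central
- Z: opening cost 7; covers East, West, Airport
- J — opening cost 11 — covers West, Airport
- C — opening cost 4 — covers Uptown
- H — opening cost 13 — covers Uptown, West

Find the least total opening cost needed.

The greedy cost-per-new-zone heuristic would pick Z, C, and S for 21, but a cheaper cover exists.
Choose S and Z: together they cover Uptown, East, Central, West, Airport — every zone.
Total opening cost: 10 + 7 = 17.
No cover costs less than 17.

17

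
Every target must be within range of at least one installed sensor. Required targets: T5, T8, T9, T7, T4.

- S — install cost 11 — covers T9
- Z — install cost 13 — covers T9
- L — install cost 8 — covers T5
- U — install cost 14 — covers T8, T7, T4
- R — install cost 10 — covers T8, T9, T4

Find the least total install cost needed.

32

Choose L, U, and R: together they cover T5, T8, T9, T7, T4 — every target.
Total install cost: 8 + 14 + 10 = 32.
No cover costs less than 32.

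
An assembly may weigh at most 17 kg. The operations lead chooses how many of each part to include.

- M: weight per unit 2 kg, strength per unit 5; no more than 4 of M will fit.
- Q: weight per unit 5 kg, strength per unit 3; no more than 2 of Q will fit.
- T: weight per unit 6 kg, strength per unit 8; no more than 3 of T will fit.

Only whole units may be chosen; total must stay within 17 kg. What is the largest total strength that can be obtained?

This is a bounded integer knapsack.
Take 4×M and 1×T: weight 14 ≤ 17, strength 4·5 + 1·8 = 28.
M has the best ratio (5/2) and is taken to its limit of 4; remaining capacity is filled optimally with the others.

28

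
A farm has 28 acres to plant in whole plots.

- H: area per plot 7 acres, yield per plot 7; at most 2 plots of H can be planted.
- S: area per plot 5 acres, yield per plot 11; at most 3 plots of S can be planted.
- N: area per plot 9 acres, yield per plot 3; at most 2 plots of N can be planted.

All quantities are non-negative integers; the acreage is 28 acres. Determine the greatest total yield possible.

40

S has the best ratio (11/5); taking only S gives at most 3×11 = 33 (stopped by the supply cap of 3).
Mixing does better — 1×H and 3×S: area 22 ≤ 28, yield 1·7 + 3·11 = 40.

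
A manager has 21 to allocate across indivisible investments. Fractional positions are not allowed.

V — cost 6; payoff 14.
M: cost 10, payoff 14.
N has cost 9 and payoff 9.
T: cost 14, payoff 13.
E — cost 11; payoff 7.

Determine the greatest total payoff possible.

28

Allowing fractional choices, the relaxed optimum would be about 33.0, but investments are indivisible.
V + T: cost 6 + 14 = 20 ≤ 21, payoff 14 + 13 = 27.
V + M: cost 6 + 10 = 16 ≤ 21, payoff 14 + 14 = 28.
Best is V and M with total payoff 28.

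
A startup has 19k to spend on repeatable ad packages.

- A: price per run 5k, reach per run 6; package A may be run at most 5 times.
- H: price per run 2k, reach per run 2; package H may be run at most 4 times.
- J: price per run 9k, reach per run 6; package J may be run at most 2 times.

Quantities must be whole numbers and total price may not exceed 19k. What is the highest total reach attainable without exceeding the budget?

A has the best ratio (6/5); taking only A gives at most 3×6 = 18 (stopped by the price limit).
Mixing does better — 3×A and 2×H: price 19 ≤ 19, reach 3·6 + 2·2 = 22.

22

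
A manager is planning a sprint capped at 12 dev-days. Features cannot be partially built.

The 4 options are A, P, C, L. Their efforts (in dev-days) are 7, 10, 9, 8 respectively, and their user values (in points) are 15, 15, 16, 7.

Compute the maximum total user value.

C: effort 9 ≤ 12, user value 16.
A: effort 7 ≤ 12, user value 15.
Best is C with total user value 16.

16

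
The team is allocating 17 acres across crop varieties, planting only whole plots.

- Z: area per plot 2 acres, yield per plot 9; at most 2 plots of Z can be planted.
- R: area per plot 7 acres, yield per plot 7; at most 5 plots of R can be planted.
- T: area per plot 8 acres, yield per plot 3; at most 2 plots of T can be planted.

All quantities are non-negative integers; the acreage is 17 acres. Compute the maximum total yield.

25

1×Z and 2×R: area 16 ≤ 17, yield 1·9 + 2·7 = 23.
2×Z and 1×R: area 11 ≤ 17, yield 2·9 + 1·7 = 25.
Best is 25.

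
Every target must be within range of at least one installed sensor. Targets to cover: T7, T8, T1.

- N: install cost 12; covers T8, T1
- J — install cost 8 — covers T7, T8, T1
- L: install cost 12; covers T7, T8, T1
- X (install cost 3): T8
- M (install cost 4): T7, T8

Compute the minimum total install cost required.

The greedy cost-per-new-target heuristic would pick M and J for 12, but a cheaper cover exists.
J alone covers T7, T8, T1 — every target.
Total install cost: 8.
No cover costs less than 8.

8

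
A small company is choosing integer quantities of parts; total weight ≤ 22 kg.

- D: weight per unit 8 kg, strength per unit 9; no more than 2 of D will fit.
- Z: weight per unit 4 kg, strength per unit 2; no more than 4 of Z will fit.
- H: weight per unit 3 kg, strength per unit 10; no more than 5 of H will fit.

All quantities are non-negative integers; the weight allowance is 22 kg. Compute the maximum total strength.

H has the best ratio (10/3); taking only H gives at most 5×10 = 50 (stopped by the supply cap of 5).
Mixing does better — 1×Z and 5×H: weight 19 ≤ 22, strength 1·2 + 5·10 = 52.

52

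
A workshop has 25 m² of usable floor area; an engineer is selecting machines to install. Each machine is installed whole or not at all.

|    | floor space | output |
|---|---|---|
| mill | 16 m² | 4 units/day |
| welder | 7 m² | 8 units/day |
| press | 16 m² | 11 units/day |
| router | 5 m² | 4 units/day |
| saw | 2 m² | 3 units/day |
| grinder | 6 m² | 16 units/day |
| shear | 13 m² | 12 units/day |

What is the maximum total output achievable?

router + grinder + shear: floor space 5 + 6 + 13 = 24 ≤ 25, output 4 + 16 + 12 = 32.
welder + router + saw + grinder: floor space 7 + 5 + 2 + 6 = 20 ≤ 25, output 8 + 4 + 3 + 16 = 31.
saw + grinder + shear: floor space 2 + 6 + 13 = 21 ≤ 25, output 3 + 16 + 12 = 31.
Best is router, grinder, and shear with total output 32.

32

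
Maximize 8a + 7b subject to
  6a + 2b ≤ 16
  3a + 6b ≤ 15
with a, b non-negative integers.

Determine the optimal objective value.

23

(a,b)=(2,1) is feasible, giving 23.
(a,b)=(1,2) is feasible, giving 22.
(a,b)=(2,0) is feasible, giving 16.
Maximum is 23 at (a,b)=(2,1).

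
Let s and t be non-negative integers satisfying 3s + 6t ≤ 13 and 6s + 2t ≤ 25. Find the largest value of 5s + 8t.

(s,t)=(4,0): 3·4+6·0=12≤13, 6·4+2·0=24≤25, objective 20.
(s,t)=(3,0): 3·3+6·0=9≤13, 6·3+2·0=18≤25, objective 15.
Maximum is 20 at (s,t)=(4,0).

20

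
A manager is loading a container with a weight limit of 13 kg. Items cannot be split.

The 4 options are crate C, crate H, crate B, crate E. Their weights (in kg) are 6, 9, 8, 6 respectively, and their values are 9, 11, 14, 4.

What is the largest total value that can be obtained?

crate B: weight 8 ≤ 13, value 14.
crate C + crate E: weight 6 + 6 = 12 ≤ 13, value 9 + 4 = 13.
Best is crate B with total value 14.

14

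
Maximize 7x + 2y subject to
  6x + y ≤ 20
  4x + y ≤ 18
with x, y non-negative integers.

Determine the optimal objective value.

36

(x,y)=(0,18): 6·0+1·18=18≤20, 4·0+1·18=18≤18, objective 36.
(x,y)=(0,17): 6·0+1·17=17≤20, 4·0+1·17=17≤18, objective 34.
The best lattice point is (0,18), giving 36.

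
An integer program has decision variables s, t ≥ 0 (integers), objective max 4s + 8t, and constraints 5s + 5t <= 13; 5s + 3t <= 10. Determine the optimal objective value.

Relaxing integrality, the LP optimum is 20.80 at (s,t) = (0, 2.6), which is not an integer point.
(s,t)=(0,2): 5·0+5·2=10≤13, 5·0+3·2=6≤10, objective 16.
(s,t)=(1,1): 5·1+5·1=10≤13, 5·1+3·1=8≤10, objective 12.
(s,t)=(0,1): 5·0+5·1=5≤13, 5·0+3·1=3≤10, objective 8.
No feasible integer point exceeds 16.

16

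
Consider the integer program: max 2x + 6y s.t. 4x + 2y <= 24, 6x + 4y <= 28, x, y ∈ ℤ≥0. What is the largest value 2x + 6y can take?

42

(x,y)=(0,7): 4·0+2·7=14≤24, 6·0+4·7=28≤28, objective 42.
(x,y)=(0,6): 4·0+2·6=12≤24, 6·0+4·6=24≤28, objective 36.
The best lattice point is (0,7), giving 42.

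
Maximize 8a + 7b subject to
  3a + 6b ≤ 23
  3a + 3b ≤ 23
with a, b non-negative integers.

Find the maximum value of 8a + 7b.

56

The continuous relaxation peaks at (7.67, 0) with value 61.33; rounding to a feasible lattice point costs some objective.
(a,b)=(7,0): 3·7+6·0=21≤23, 3·7+3·0=21≤23, objective 56.
(a,b)=(6,0): 3·6+6·0=18≤23, 3·6+3·0=18≤23, objective 48.
No feasible integer point exceeds 56.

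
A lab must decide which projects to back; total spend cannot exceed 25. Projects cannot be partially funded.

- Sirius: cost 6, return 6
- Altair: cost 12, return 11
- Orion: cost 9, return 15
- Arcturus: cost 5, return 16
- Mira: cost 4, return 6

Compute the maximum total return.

43

Treat it as a binary knapsack problem.
Allowing fractional choices, the relaxed optimum would be about 43.9, but projects are indivisible.
Orion + Arcturus + Mira: cost 9 + 5 + 4 = 18 ≤ 25, return 15 + 16 + 6 = 37.
Sirius + Orion + Arcturus + Mira: cost 6 + 9 + 5 + 4 = 24 ≤ 25, return 6 + 15 + 16 + 6 = 43.
Sirius + Orion + Arcturus: cost 6 + 9 + 5 = 20 ≤ 25, return 6 + 15 + 16 = 37.
Best is Sirius, Orion, Arcturus, and Mira with total return 43.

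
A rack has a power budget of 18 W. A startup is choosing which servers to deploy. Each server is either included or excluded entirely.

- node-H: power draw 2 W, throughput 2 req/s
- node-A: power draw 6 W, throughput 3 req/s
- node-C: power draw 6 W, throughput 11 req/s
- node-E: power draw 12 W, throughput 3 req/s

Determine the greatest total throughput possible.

Take node-H, node-A, and node-C: power draw 2 + 6 + 6 = 14 ≤ 18, throughput 2 + 3 + 11 = 16.
No other feasible combination does better.

16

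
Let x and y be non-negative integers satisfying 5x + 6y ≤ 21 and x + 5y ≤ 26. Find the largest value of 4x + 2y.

16

Relaxing integrality, the LP optimum is 16.80 at (x,y) = (4.2, 0), which is not an integer point.
(x,y)=(4,0) is feasible, giving 16.
(x,y)=(3,1) is feasible, giving 14.
No feasible integer point exceeds 16.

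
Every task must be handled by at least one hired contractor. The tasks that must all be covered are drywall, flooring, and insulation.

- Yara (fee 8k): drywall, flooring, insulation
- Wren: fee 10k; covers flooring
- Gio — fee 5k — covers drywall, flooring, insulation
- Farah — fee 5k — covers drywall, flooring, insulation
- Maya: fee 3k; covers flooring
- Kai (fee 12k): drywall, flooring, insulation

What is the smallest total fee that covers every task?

5

This is a weighted set-cover instance.
Gio alone covers drywall, flooring, insulation — every task.
Total fee: 5.
No cover costs less than 5.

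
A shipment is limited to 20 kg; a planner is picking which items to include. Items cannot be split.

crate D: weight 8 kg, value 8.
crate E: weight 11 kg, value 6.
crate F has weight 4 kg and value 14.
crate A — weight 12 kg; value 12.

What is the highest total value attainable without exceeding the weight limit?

26

Take crate F and crate A: weight 4 + 12 = 16 ≤ 20, value 14 + 12 = 26.
No other feasible combination does better.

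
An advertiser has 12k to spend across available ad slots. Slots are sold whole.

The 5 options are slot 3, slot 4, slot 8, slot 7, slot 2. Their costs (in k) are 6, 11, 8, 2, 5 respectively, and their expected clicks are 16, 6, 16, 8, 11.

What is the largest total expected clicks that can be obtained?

Take slot 3 and slot 2: cost 6 + 5 = 11 ≤ 12, expected clicks 16 + 11 = 27.
No other feasible combination does better.

27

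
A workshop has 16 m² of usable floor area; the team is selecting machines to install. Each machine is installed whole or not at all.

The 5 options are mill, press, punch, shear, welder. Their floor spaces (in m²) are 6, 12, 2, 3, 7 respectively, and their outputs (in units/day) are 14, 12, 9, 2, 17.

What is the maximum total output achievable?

mill + punch + welder: floor space 6 + 2 + 7 = 15 ≤ 16, output 14 + 9 + 17 = 40.
mill + welder: floor space 6 + 7 = 13 ≤ 16, output 14 + 17 = 31.
mill + shear + welder: floor space 6 + 3 + 7 = 16 ≤ 16, output 14 + 2 + 17 = 33.
Best is mill, punch, and welder with total output 40.

40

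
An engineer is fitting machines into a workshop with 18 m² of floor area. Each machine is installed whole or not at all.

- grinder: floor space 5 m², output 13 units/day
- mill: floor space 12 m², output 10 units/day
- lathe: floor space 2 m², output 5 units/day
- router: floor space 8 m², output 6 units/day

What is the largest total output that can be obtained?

24

Take grinder, lathe, and router: floor space 5 + 2 + 8 = 15 ≤ 18, output 13 + 5 + 6 = 24.
No other feasible combination does better.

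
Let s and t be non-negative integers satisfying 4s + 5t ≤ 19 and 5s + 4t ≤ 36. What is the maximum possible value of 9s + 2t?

36

Relaxing integrality, the LP optimum is 42.75 at (s,t) = (4.75, 0), which is not an integer point.
(s,t)=(4,0): 4·4+5·0=16≤19, 5·4+4·0=20≤36, objective 36.
(s,t)=(3,1): 4·3+5·1=17≤19, 5·3+4·1=19≤36, objective 29.
(s,t)=(3,0): 4·3+5·0=12≤19, 5·3+4·0=15≤36, objective 27.
The best lattice point is (4,0), giving 36.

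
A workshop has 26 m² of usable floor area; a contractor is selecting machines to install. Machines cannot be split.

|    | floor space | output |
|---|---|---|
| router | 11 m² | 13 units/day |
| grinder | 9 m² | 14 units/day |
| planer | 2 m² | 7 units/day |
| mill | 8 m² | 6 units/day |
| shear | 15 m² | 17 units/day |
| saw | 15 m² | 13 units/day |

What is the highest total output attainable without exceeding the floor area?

38

This is a 0-1 knapsack instance.
grinder + planer + shear: floor space 9 + 2 + 15 = 26 ≤ 26, output 14 + 7 + 17 = 38.
router + grinder + planer: floor space 11 + 9 + 2 = 22 ≤ 26, output 13 + 14 + 7 = 34.
grinder + planer + saw: floor space 9 + 2 + 15 = 26 ≤ 26, output 14 + 7 + 13 = 34.
Best is grinder, planer, and shear with total output 38.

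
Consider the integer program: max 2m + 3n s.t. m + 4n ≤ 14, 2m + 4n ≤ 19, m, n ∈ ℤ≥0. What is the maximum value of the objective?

18

Relaxing integrality, the LP optimum is 19.00 at (m,n) = (9.5, 0), which is not an integer point.
(m,n)=(9,0): 1·9+4·0=9≤14, 2·9+4·0=18≤19, objective 18.
(m,n)=(8,0): 1·8+4·0=8≤14, 2·8+4·0=16≤19, objective 16.
No feasible integer point exceeds 18.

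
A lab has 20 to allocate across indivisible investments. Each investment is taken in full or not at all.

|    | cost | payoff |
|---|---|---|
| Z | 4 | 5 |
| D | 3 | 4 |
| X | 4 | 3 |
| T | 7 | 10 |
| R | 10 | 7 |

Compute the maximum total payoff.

22

Take Z, D, X, and T: cost 4 + 3 + 4 + 7 = 18 ≤ 20, payoff 5 + 4 + 3 + 10 = 22.
No other feasible combination does better.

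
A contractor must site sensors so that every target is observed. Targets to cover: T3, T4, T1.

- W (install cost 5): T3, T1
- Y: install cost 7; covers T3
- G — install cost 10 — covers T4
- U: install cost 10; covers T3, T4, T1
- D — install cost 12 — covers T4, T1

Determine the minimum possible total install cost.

10

This is an integer covering problem.
The greedy cost-per-new-target heuristic would pick W and G for 15, but a cheaper cover exists.
U alone covers T3, T4, T1 — every target.
Total install cost: 10.
No cover costs less than 10.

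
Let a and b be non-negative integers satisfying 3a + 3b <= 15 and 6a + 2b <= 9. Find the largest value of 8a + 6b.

(a,b)=(0,4): 3·0+3·4=12≤15, 6·0+2·4=8≤9, objective 24.
(a,b)=(0,3): 3·0+3·3=9≤15, 6·0+2·3=6≤9, objective 18.
The best lattice point is (0,4), giving 24.

24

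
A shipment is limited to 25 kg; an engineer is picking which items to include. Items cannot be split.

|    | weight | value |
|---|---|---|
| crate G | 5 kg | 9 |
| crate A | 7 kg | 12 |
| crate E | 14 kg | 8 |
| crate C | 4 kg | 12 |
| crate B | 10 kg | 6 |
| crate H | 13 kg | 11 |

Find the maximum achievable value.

35

Allowing fractional choices, the relaxed optimum would be about 40.6, but items are indivisible.
crate A + crate C + crate H: weight 7 + 4 + 13 = 24 ≤ 25, value 12 + 12 + 11 = 35.
crate G + crate A + crate C: weight 5 + 7 + 4 = 16 ≤ 25, value 9 + 12 + 12 = 33.
crate G + crate C + crate H: weight 5 + 4 + 13 = 22 ≤ 25, value 9 + 12 + 11 = 32.
Best is crate A, crate C, and crate H with total value 35.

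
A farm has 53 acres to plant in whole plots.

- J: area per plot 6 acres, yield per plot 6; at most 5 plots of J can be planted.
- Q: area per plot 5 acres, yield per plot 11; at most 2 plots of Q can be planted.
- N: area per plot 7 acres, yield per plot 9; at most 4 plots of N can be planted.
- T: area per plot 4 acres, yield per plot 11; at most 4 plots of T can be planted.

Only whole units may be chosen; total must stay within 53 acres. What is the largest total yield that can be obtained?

99

T has the best ratio (11/4); taking only T gives at most 4×11 = 44 (stopped by the supply cap of 4).
Mixing does better — 1×J, 2×Q, 3×N, and 4×T: area 53 ≤ 53, yield 1·6 + 2·11 + 3·9 + 4·11 = 99.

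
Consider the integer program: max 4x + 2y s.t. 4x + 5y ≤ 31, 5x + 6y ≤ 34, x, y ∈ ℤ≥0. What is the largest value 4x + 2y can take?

24

(x,y)=(6,0): 4·6+5·0=24≤31, 5·6+6·0=30≤34, objective 24.
(x,y)=(5,1): 4·5+5·1=25≤31, 5·5+6·1=31≤34, objective 22.
Maximum is 24 at (x,y)=(6,0).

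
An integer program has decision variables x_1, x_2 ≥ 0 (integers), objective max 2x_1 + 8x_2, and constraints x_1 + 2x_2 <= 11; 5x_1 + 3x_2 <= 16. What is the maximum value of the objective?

40

(x_1,x_2)=(0,5): 1·0+2·5=10≤11, 5·0+3·5=15≤16, objective 40.
(x_1,x_2)=(0,4): 1·0+2·4=8≤11, 5·0+3·4=12≤16, objective 32.
No feasible integer point exceeds 40.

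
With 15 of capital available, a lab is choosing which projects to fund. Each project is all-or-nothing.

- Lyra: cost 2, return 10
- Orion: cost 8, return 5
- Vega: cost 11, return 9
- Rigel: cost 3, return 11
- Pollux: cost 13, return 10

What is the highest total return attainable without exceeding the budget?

Allowing fractional choices, the relaxed optimum would be about 29.2, but projects are indivisible.
Lyra + Rigel: cost 2 + 3 = 5 ≤ 15, return 10 + 11 = 21.
Lyra + Orion + Rigel: cost 2 + 8 + 3 = 13 ≤ 15, return 10 + 5 + 11 = 26.
Vega + Rigel: cost 11 + 3 = 14 ≤ 15, return 9 + 11 = 20.
Best is Lyra, Orion, and Rigel with total return 26.

26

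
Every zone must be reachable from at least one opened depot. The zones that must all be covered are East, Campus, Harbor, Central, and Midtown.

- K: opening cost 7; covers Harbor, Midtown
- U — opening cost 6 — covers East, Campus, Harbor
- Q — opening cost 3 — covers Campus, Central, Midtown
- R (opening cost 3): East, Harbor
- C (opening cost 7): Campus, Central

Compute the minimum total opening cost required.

Choose Q and R: together they cover East, Campus, Harbor, Central, Midtown — every zone.
Total opening cost: 3 + 3 = 6.
No cover costs less than 6.

6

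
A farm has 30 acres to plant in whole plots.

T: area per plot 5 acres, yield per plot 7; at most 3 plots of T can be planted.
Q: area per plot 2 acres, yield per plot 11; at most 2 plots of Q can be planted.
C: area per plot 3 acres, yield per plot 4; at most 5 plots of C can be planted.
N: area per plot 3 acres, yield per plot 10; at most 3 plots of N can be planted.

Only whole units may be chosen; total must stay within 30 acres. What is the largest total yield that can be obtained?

75

This is a bounded integer knapsack.
Take 1×T, 2×Q, 4×C, and 3×N: area 30 ≤ 30, yield 1·7 + 2·11 + 4·4 + 3·10 = 75.
Q has the best ratio (11/2) and is taken to its limit of 2; remaining capacity is filled optimally with the others.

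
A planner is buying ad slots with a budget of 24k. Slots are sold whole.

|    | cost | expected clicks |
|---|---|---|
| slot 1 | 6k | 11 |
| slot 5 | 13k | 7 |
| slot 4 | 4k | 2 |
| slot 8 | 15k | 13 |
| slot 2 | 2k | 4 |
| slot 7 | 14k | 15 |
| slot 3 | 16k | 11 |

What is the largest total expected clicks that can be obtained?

Take slot 1, slot 2, and slot 7: cost 6 + 2 + 14 = 22 ≤ 24, expected clicks 11 + 4 + 15 = 30.
No other feasible combination does better.

30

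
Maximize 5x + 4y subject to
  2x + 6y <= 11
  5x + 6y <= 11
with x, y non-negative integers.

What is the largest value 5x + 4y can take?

Relaxing integrality, the LP optimum is 11.00 at (x,y) = (2.2, 0), which is not an integer point.
(x,y)=(2,0): 2·2+6·0=4≤11, 5·2+6·0=10≤11, objective 10.
(x,y)=(1,1): 2·1+6·1=8≤11, 5·1+6·1=11≤11, objective 9.
(x,y)=(1,0): 2·1+6·0=2≤11, 5·1+6·0=5≤11, objective 5.
No feasible integer point exceeds 10.

10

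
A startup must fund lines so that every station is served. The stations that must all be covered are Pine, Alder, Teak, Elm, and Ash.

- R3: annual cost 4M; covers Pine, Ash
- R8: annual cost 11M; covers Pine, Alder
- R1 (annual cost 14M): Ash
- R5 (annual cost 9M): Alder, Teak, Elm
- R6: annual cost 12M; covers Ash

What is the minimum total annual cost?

Choose R3 and R5: together they cover Pine, Alder, Teak, Elm, Ash — every station.
Total annual cost: 4 + 9 = 13.
No cover costs less than 13.

13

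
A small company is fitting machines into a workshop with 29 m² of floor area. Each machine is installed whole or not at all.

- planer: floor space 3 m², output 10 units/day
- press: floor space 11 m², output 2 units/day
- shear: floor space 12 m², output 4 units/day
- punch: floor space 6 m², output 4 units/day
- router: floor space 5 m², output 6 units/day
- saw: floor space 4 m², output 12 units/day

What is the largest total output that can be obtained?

This is an integer program with binary decision variables.
planer + punch + router + saw: floor space 3 + 6 + 5 + 4 = 18 ≤ 29, output 10 + 4 + 6 + 12 = 32.
planer + shear + router + saw: floor space 3 + 12 + 5 + 4 = 24 ≤ 29, output 10 + 4 + 6 + 12 = 32.
planer + press + punch + router + saw: floor space 3 + 11 + 6 + 5 + 4 = 29 ≤ 29, output 10 + 2 + 4 + 6 + 12 = 34.
Best is planer, press, punch, router, and saw with total output 34.

34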